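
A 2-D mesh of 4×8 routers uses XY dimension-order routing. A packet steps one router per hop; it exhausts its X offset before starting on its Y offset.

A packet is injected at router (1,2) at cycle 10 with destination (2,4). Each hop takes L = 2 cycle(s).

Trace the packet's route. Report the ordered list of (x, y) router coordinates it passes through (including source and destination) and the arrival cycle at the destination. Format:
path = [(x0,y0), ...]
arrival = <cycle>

path = [(1,2), (2,2), (2,3), (2,4)]
arrival = 16

hop 0: (1,2) @ cyc 10
hop 1: (2,2) @ cyc 12  [E]
hop 2: (2,3) @ cyc 14  [N]
hop 3: (2,4) @ cyc 16  [N]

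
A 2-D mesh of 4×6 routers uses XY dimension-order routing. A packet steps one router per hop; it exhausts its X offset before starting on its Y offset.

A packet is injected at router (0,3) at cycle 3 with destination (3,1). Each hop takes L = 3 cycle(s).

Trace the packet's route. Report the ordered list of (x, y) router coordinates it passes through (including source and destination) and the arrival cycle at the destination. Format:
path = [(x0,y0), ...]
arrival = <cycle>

src (0,3)  cyc=3
E→(1,3)  cyc=6
E→(2,3)  cyc=9
E→(3,3)  cyc=12
S→(3,2)  cyc=15
S→(3,1)  cyc=18

path = [(0,3), (1,3), (2,3), (3,3), (3,2), (3,1)]
arrival = 18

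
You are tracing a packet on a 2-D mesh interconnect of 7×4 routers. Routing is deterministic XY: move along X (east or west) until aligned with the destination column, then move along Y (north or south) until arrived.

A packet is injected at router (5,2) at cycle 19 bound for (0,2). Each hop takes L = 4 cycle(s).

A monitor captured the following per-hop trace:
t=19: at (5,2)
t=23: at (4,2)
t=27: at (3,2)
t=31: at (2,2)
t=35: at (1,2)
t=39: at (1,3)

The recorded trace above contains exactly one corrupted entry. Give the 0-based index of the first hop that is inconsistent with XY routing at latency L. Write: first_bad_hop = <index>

first_bad_hop = 5

hop 1: step (-1,+0), +4 cyc — ok
hop 2: step (-1,+0), +4 cyc — ok
hop 3: step (-1,+0), +4 cyc — ok
hop 4: step (-1,+0), +4 cyc — ok
hop 5: step (+0,+1), +4 cyc — BAD: Y-move but x=1≠0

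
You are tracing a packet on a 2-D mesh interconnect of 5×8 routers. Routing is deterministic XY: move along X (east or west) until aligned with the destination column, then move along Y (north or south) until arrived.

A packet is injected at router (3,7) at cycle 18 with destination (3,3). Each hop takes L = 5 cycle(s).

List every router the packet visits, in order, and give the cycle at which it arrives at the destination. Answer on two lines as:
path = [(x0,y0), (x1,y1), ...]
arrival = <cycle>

path = [(3,7), (3,6), (3,5), (3,4), (3,3)]
arrival = 38

#0 — 3,7 | c18
#1 — 3,6 | c23 | S
#2 — 3,5 | c28 | S
#3 — 3,4 | c33 | S
#4 — 3,3 | c38 | S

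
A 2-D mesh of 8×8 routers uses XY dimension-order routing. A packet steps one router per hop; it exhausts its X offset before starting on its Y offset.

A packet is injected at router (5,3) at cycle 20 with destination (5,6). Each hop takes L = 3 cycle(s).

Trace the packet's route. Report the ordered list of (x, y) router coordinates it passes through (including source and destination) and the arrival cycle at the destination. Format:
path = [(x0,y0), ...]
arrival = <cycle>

path = [(5,3), (5,4), (5,5), (5,6)]
arrival = 29

t=20: at (5,3)
t=23: at (5,4) after N
t=26: at (5,5) after N
t=29: at (5,6) after N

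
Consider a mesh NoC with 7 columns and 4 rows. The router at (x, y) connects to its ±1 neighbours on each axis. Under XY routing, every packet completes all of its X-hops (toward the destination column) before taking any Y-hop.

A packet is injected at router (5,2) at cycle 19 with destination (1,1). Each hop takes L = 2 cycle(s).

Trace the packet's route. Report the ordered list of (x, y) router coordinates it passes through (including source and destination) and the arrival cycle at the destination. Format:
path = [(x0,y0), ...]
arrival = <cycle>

[0] x=5 y=2 t=19
[1] x=4 y=2 t=21 →W
[2] x=3 y=2 t=23 →W
[3] x=2 y=2 t=25 →W
[4] x=1 y=2 t=27 →W
[5] x=1 y=1 t=29 →S

path = [(5,2), (4,2), (3,2), (2,2), (1,2), (1,1)]
arrival = 29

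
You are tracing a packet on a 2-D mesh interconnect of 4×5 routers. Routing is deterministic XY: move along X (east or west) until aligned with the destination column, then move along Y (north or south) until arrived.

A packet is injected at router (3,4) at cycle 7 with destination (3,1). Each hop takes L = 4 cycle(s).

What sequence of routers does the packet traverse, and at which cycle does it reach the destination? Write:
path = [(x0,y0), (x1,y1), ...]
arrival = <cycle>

path = [(3,4), (3,3), (3,2), (3,1)]
arrival = 19

[0] x=3 y=4 t=7
[1] x=3 y=3 t=11 →S
[2] x=3 y=2 t=15 →S
[3] x=3 y=1 t=19 →S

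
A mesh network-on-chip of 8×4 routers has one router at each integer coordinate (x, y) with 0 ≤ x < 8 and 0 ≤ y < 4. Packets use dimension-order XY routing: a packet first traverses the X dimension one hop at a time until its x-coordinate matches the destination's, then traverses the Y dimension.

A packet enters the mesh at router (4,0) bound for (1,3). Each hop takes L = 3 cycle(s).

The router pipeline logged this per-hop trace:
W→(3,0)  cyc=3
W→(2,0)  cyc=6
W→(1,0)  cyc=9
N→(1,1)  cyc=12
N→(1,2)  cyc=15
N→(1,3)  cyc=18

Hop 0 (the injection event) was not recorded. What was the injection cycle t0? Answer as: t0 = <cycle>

t0 = 0

Hop 1 reached at cycle 3; hop k is at t0 + k·L.
Therefore t0 = 3 − L = 0.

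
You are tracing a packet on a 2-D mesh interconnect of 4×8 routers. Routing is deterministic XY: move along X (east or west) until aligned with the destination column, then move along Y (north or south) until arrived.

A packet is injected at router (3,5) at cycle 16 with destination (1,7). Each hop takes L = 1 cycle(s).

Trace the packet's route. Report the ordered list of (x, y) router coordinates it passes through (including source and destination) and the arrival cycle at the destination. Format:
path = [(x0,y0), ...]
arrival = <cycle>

t=16: at (3,5)
t=17: at (2,5) after W
t=18: at (1,5) after W
t=19: at (1,6) after N
t=20: at (1,7) after N

path = [(3,5), (2,5), (1,5), (1,6), (1,7)]
arrival = 20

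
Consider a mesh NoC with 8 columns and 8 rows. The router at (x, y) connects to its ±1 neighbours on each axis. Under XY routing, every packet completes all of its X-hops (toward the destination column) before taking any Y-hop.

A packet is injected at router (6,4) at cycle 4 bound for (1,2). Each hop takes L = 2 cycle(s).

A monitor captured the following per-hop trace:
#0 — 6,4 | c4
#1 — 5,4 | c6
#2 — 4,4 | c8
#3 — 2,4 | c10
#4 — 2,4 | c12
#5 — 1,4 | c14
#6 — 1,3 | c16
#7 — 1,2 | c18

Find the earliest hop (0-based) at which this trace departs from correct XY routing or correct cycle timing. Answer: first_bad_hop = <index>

hop 1: step (-1,+0), +2 cyc — ok
hop 2: step (-1,+0), +2 cyc — ok
hop 3: step (-2,+0), +2 cyc — BAD: non-unit step

first_bad_hop = 3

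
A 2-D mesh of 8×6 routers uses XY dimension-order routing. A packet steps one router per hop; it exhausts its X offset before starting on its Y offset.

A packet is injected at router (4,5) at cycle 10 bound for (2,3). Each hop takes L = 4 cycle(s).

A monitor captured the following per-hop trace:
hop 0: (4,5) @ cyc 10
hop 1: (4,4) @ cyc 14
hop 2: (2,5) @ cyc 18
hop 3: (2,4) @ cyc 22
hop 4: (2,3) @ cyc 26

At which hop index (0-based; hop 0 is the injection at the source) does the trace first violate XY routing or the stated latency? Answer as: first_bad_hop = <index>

first_bad_hop = 1

hop 1: step (+0,-1), +4 cyc — BAD: Y-move but x=4≠2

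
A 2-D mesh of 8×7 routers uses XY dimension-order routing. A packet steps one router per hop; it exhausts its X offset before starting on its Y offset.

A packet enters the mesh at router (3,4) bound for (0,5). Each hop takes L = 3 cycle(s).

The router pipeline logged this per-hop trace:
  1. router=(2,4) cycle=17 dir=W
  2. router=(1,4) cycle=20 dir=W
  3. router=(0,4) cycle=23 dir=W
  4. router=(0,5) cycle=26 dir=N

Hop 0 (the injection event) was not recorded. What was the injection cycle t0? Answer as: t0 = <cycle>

Hop 1 reached at cycle 17; hop k is at t0 + k·L.
So t0 = 17 − 1·3 = 14.

t0 = 14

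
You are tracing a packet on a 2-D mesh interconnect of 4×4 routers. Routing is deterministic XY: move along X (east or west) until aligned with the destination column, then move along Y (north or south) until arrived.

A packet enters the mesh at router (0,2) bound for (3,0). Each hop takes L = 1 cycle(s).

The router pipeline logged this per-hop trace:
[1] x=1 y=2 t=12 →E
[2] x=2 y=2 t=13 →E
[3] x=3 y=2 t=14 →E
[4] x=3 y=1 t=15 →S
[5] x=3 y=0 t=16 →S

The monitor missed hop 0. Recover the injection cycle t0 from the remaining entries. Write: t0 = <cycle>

t0 = 11

At hop 1 the cycle is 12; in general cyc_k = t0 + kL.
So t0 = 12 − 1·1 = 11.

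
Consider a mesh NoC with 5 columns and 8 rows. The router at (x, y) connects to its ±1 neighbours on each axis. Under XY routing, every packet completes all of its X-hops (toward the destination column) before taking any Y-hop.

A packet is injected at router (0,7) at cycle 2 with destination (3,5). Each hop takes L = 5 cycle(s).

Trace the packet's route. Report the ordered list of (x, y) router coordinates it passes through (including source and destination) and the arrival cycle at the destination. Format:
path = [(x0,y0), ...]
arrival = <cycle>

[0] x=0 y=7 t=2
[1] x=1 y=7 t=7 →E
[2] x=2 y=7 t=12 →E
[3] x=3 y=7 t=17 →E
[4] x=3 y=6 t=22 →S
[5] x=3 y=5 t=27 →S

path = [(0,7), (1,7), (2,7), (3,7), (3,6), (3,5)]
arrival = 27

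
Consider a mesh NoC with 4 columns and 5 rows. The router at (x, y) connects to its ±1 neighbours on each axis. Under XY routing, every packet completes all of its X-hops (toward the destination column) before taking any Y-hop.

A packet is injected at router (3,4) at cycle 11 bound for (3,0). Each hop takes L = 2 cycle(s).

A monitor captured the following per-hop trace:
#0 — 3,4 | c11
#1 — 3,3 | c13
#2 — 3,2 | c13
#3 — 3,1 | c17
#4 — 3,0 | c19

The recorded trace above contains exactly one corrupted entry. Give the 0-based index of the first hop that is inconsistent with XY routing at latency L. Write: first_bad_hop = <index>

[1] (+0,-1) / 2c ⇒ ok
[2] (+0,-1) / 0c ⇒ BAD: Δcyc=0≠L

first_bad_hop = 2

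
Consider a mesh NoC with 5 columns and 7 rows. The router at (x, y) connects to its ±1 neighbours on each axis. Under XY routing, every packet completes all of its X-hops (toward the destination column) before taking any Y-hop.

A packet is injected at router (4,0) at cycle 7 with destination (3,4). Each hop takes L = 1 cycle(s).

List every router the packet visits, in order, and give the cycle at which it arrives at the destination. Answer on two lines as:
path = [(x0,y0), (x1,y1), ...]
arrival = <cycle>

path = [(4,0), (3,0), (3,1), (3,2), (3,3), (3,4)]
arrival = 12

#0 — 4,0 | c7
#1 — 3,0 | c8 | W
#2 — 3,1 | c9 | N
#3 — 3,2 | c10 | N
#4 — 3,3 | c11 | N
#5 — 3,4 | c12 | N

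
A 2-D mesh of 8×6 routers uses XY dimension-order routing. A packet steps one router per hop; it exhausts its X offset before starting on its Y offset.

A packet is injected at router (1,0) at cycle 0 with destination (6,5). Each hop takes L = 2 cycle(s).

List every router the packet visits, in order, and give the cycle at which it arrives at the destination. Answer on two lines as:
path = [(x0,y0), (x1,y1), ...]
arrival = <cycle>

src (1,0)  cyc=0
E→(2,0)  cyc=2
E→(3,0)  cyc=4
E→(4,0)  cyc=6
E→(5,0)  cyc=8
E→(6,0)  cyc=10
N→(6,1)  cyc=12
N→(6,2)  cyc=14
N→(6,3)  cyc=16
N→(6,4)  cyc=18
N→(6,5)  cyc=20

path = [(1,0), (2,0), (3,0), (4,0), (5,0), (6,0), (6,1), (6,2), (6,3), (6,4), (6,5)]
arrival = 20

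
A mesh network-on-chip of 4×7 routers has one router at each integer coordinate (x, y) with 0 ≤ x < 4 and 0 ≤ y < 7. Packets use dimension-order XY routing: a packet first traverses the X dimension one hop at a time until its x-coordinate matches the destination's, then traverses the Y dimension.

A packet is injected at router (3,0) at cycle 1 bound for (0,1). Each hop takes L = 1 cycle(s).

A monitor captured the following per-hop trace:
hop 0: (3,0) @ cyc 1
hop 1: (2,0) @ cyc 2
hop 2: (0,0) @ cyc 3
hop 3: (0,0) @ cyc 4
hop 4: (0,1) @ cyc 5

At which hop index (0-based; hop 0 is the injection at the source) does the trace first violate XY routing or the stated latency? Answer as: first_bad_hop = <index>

first_bad_hop = 2

check 1→ d=(-1,0) cyc+1: ok
check 2→ d=(-2,0) cyc+1: BAD: non-unit step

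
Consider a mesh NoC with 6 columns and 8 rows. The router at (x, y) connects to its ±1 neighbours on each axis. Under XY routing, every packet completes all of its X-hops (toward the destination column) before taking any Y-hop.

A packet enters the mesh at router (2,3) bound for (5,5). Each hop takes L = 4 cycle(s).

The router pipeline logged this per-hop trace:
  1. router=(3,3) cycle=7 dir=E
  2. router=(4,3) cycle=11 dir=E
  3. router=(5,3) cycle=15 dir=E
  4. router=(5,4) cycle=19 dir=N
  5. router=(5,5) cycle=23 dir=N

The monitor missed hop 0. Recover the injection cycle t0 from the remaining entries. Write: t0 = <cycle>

t0 = 3

cyc[1] = 7 and cyc[k] = t0 + k·L for every k.
t0 = cyc[1] − L = 7 − 4 = 3.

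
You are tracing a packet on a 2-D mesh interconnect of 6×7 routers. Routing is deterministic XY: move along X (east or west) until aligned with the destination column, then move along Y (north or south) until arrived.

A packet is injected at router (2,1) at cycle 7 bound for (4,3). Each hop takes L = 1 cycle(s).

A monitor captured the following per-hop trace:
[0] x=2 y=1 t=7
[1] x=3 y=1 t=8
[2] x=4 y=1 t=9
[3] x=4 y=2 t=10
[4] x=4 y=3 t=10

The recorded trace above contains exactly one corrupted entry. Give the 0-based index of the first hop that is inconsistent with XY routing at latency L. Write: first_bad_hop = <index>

first_bad_hop = 4

hop 1: step (+1,+0), +1 cyc — ok
hop 2: step (+1,+0), +1 cyc — ok
hop 3: step (+0,+1), +1 cyc — ok
hop 4: step (+0,+1), +0 cyc — BAD: Δcyc=0≠L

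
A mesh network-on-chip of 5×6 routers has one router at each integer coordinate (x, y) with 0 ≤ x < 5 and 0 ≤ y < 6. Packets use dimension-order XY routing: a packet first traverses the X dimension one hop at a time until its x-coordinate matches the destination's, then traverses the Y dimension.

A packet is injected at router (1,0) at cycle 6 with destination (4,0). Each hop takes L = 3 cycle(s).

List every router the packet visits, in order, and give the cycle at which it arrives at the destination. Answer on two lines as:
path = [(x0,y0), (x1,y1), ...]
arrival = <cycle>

hop 0: (1,0) @ cyc 6
hop 1: (2,0) @ cyc 9  [E]
hop 2: (3,0) @ cyc 12  [E]
hop 3: (4,0) @ cyc 15  [E]

path = [(1,0), (2,0), (3,0), (4,0)]
arrival = 15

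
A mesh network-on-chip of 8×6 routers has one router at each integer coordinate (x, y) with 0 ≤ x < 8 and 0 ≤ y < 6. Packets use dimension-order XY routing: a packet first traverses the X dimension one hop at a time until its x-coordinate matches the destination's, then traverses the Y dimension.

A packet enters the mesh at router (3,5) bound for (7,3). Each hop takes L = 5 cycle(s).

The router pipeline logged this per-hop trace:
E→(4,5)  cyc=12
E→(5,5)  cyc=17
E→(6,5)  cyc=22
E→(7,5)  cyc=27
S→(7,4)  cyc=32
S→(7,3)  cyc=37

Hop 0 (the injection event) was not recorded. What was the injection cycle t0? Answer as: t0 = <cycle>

At hop 1 the cycle is 12; in general cyc_k = t0 + kL.
Therefore t0 = 12 − L = 7.

t0 = 7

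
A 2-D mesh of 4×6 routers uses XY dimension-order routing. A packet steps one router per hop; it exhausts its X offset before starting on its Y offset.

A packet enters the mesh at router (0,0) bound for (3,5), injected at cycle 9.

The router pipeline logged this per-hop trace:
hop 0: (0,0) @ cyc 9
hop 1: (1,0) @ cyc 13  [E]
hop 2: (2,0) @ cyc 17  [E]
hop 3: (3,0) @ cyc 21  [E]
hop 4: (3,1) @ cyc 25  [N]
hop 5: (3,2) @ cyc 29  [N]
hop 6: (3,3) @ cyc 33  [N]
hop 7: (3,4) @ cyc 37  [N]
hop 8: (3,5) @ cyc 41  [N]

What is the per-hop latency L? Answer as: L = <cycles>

Δcyc across hop 0→1: 13 − 9 = 4.
Each hop adds L, hence L = 4.

L = 4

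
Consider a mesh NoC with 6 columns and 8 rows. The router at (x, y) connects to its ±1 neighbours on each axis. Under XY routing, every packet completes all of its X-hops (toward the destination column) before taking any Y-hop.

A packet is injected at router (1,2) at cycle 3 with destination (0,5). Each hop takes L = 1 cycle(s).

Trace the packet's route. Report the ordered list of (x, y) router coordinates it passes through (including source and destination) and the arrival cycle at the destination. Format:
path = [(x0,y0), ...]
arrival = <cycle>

path = [(1,2), (0,2), (0,3), (0,4), (0,5)]
arrival = 7

hop 0: (1,2) @ cyc 3
hop 1: (0,2) @ cyc 4  [W]
hop 2: (0,3) @ cyc 5  [N]
hop 3: (0,4) @ cyc 6  [N]
hop 4: (0,5) @ cyc 7  [N]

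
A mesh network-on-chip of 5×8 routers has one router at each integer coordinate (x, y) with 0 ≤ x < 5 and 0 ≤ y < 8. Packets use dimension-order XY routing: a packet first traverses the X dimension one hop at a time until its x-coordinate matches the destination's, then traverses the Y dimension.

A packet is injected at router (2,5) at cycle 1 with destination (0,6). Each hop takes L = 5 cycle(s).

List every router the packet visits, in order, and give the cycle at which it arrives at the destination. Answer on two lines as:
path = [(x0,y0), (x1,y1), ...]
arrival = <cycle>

hop 0: (2,5) @ cyc 1
hop 1: (1,5) @ cyc 6  [W]
hop 2: (0,5) @ cyc 11  [W]
hop 3: (0,6) @ cyc 16  [N]

path = [(2,5), (1,5), (0,5), (0,6)]
arrival = 16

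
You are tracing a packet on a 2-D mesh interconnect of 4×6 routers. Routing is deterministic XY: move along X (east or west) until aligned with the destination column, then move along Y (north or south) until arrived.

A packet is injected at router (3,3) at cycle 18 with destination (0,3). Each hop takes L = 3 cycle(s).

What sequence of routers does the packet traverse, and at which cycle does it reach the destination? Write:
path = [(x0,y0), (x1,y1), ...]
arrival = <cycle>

src (3,3)  cyc=18
W→(2,3)  cyc=21
W→(1,3)  cyc=24
W→(0,3)  cyc=27

path = [(3,3), (2,3), (1,3), (0,3)]
arrival = 27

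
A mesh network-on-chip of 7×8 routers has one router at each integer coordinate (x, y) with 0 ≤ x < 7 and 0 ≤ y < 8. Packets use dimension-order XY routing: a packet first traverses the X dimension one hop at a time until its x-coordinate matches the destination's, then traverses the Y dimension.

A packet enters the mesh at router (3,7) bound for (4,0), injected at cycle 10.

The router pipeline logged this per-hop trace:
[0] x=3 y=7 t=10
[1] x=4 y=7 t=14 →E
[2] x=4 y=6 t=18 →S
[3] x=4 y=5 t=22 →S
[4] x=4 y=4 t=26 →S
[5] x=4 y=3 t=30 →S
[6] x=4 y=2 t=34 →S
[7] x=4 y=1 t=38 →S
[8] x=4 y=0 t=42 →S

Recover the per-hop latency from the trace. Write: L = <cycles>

cyc[1] − cyc[0] = 14 − 10 = 4.
That increment is L by definition: L = 4.

L = 4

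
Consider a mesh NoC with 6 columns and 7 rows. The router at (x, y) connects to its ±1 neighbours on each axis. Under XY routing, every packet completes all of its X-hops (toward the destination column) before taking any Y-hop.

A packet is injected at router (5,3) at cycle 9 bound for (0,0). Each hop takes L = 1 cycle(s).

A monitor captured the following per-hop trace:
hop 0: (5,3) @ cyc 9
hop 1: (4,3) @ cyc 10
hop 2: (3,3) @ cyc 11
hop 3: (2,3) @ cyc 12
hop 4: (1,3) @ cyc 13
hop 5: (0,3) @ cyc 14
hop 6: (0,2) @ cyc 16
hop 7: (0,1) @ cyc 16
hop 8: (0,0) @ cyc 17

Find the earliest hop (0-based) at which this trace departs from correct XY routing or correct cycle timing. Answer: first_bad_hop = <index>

first_bad_hop = 6

  1: Δx=-1 Δy=+0 Δt=1 [ok]
  2: Δx=-1 Δy=+0 Δt=1 [ok]
  3: Δx=-1 Δy=+0 Δt=1 [ok]
  4: Δx=-1 Δy=+0 Δt=1 [ok]
  5: Δx=-1 Δy=+0 Δt=1 [ok]
  6: Δx=+0 Δy=-1 Δt=2 [BAD: Δcyc=2≠L]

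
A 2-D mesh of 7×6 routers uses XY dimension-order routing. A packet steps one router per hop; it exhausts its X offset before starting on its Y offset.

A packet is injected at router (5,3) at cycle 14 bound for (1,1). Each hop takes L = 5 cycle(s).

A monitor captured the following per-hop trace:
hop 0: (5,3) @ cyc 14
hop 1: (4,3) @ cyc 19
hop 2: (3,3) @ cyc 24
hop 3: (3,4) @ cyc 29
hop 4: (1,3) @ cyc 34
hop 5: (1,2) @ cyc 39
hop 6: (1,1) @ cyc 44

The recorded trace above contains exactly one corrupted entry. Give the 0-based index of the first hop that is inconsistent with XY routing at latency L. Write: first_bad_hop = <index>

first_bad_hop = 3

check 1→ d=(-1,0) cyc+5: ok
check 2→ d=(-1,0) cyc+5: ok
check 3→ d=(0,1) cyc+5: BAD: Y-move but x=3≠1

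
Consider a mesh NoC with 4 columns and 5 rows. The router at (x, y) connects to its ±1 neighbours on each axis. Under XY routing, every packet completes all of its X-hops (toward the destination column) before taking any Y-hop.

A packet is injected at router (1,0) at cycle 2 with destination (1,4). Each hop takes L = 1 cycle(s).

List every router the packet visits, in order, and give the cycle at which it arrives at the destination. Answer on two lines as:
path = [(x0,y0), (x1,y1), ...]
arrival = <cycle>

path = [(1,0), (1,1), (1,2), (1,3), (1,4)]
arrival = 6

  0. router=(1,0) cycle=2 (inject)
  1. router=(1,1) cycle=3 dir=N
  2. router=(1,2) cycle=4 dir=N
  3. router=(1,3) cycle=5 dir=N
  4. router=(1,4) cycle=6 dir=N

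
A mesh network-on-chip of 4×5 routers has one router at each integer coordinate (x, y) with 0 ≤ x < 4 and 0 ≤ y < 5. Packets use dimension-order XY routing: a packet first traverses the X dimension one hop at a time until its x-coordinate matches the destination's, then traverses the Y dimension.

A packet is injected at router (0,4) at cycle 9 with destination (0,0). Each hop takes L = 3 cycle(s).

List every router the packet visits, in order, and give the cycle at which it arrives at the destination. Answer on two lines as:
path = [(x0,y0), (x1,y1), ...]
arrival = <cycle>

path = [(0,4), (0,3), (0,2), (0,1), (0,0)]
arrival = 21

src (0,4)  cyc=9
S→(0,3)  cyc=12
S→(0,2)  cyc=15
S→(0,1)  cyc=18
S→(0,0)  cyc=21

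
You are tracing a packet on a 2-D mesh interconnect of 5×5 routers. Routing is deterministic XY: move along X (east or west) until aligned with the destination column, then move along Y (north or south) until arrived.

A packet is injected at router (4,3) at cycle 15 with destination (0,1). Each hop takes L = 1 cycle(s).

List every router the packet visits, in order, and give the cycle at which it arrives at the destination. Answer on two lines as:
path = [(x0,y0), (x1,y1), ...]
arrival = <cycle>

[0] x=4 y=3 t=15
[1] x=3 y=3 t=16 →W
[2] x=2 y=3 t=17 →W
[3] x=1 y=3 t=18 →W
[4] x=0 y=3 t=19 →W
[5] x=0 y=2 t=20 →S
[6] x=0 y=1 t=21 →S

path = [(4,3), (3,3), (2,3), (1,3), (0,3), (0,2), (0,1)]
arrival = 21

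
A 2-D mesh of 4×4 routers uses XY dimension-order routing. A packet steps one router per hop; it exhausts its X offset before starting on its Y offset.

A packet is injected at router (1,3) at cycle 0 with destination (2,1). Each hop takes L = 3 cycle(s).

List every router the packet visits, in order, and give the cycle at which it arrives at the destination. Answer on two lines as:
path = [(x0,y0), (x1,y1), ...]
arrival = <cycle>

path = [(1,3), (2,3), (2,2), (2,1)]
arrival = 9

[0] x=1 y=3 t=0
[1] x=2 y=3 t=3 →E
[2] x=2 y=2 t=6 →S
[3] x=2 y=1 t=9 →S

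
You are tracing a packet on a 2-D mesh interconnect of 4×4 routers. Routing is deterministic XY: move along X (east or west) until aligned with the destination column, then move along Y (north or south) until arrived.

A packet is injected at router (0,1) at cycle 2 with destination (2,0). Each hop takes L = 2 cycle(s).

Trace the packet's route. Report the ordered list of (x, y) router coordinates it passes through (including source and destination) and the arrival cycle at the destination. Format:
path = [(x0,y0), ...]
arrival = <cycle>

path = [(0,1), (1,1), (2,1), (2,0)]
arrival = 8

#0 — 0,1 | c2
#1 — 1,1 | c4 | E
#2 — 2,1 | c6 | E
#3 — 2,0 | c8 | S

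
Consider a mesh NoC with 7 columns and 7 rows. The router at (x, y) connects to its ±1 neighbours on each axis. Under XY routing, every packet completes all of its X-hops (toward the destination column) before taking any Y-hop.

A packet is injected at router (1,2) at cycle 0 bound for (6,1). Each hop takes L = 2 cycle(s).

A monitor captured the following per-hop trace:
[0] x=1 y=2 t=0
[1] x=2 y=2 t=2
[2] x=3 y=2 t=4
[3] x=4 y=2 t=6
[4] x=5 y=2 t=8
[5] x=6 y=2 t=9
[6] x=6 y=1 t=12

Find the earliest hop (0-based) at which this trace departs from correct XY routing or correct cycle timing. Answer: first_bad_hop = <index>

hop 1: step (+1,+0), +2 cyc — ok
hop 2: step (+1,+0), +2 cyc — ok
hop 3: step (+1,+0), +2 cyc — ok
hop 4: step (+1,+0), +2 cyc — ok
hop 5: step (+1,+0), +1 cyc — BAD: Δcyc=1≠L

first_bad_hop = 5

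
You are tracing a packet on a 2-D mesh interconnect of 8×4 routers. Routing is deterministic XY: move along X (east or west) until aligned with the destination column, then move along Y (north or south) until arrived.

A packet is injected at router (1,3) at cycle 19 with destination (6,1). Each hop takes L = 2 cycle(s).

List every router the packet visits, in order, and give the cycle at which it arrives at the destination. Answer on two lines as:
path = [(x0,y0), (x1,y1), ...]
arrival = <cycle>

  0. router=(1,3) cycle=19 (inject)
  1. router=(2,3) cycle=21 dir=E
  2. router=(3,3) cycle=23 dir=E
  3. router=(4,3) cycle=25 dir=E
  4. router=(5,3) cycle=27 dir=E
  5. router=(6,3) cycle=29 dir=E
  6. router=(6,2) cycle=31 dir=S
  7. router=(6,1) cycle=33 dir=S

path = [(1,3), (2,3), (3,3), (4,3), (5,3), (6,3), (6,2), (6,1)]
arrival = 33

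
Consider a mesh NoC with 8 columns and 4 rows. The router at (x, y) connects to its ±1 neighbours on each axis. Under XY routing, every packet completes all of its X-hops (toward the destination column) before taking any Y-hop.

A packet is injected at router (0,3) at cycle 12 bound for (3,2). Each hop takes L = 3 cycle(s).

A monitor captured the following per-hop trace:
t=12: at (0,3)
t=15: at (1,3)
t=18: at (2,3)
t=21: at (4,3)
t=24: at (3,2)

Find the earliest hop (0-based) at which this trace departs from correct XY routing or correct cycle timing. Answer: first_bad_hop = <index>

  1: Δx=+1 Δy=+0 Δt=3 [ok]
  2: Δx=+1 Δy=+0 Δt=3 [ok]
  3: Δx=+2 Δy=+0 Δt=3 [BAD: non-unit step]

first_bad_hop = 3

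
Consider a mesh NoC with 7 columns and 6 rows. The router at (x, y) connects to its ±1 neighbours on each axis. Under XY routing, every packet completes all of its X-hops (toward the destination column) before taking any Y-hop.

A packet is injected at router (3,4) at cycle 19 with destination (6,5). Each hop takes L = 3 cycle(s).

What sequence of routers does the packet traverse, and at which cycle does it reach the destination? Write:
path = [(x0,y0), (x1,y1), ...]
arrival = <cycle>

path = [(3,4), (4,4), (5,4), (6,4), (6,5)]
arrival = 31

hop 0: (3,4) @ cyc 19
hop 1: (4,4) @ cyc 22  [E]
hop 2: (5,4) @ cyc 25  [E]
hop 3: (6,4) @ cyc 28  [E]
hop 4: (6,5) @ cyc 31  [N]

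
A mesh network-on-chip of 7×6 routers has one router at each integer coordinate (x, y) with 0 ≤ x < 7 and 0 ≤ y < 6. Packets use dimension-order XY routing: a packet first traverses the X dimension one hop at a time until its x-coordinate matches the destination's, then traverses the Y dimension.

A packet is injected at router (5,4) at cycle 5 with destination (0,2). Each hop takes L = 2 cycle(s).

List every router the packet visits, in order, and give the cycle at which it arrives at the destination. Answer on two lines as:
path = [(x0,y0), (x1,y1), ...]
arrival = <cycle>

path = [(5,4), (4,4), (3,4), (2,4), (1,4), (0,4), (0,3), (0,2)]
arrival = 19

hop 0: (5,4) @ cyc 5
hop 1: (4,4) @ cyc 7  [W]
hop 2: (3,4) @ cyc 9  [W]
hop 3: (2,4) @ cyc 11  [W]
hop 4: (1,4) @ cyc 13  [W]
hop 5: (0,4) @ cyc 15  [W]
hop 6: (0,3) @ cyc 17  [S]
hop 7: (0,2) @ cyc 19  [S]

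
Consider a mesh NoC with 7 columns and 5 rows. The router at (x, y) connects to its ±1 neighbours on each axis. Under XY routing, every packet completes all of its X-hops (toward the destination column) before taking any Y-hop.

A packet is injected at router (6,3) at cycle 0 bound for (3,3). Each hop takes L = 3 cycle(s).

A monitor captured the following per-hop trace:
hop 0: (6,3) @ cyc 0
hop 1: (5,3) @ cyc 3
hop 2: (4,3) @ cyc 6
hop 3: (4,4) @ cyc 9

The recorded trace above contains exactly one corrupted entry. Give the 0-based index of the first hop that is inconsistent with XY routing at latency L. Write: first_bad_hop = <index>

first_bad_hop = 3

  1: Δx=-1 Δy=+0 Δt=3 [ok]
  2: Δx=-1 Δy=+0 Δt=3 [ok]
  3: Δx=+0 Δy=+1 Δt=3 [BAD: Y-move but x=4≠3]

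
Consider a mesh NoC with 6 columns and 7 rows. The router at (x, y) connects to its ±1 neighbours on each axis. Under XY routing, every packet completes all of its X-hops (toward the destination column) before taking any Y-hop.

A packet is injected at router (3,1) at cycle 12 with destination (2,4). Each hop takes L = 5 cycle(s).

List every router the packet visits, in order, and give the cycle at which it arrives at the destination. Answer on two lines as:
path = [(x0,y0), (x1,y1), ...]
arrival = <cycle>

path = [(3,1), (2,1), (2,2), (2,3), (2,4)]
arrival = 32

#0 — 3,1 | c12
#1 — 2,1 | c17 | W
#2 — 2,2 | c22 | N
#3 — 2,3 | c27 | N
#4 — 2,4 | c32 | N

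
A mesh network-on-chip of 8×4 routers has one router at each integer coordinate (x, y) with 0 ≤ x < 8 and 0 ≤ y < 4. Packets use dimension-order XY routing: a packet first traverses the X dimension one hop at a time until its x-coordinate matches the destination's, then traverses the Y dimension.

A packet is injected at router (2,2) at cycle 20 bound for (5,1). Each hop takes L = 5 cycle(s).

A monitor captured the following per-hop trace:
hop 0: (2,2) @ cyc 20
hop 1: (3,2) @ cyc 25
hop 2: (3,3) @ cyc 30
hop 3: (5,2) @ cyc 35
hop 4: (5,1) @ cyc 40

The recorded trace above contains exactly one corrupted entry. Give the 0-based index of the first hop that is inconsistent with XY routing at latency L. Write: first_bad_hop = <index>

first_bad_hop = 2

hop 1: step (+1,+0), +5 cyc — ok
hop 2: step (+0,+1), +5 cyc — BAD: Y-move but x=3≠5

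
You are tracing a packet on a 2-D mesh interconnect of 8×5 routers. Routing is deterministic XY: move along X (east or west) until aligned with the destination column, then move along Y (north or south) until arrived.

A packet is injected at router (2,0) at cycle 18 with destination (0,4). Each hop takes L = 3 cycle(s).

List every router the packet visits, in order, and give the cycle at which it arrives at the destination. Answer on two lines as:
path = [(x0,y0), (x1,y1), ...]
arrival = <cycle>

path = [(2,0), (1,0), (0,0), (0,1), (0,2), (0,3), (0,4)]
arrival = 36

[0] x=2 y=0 t=18
[1] x=1 y=0 t=21 →W
[2] x=0 y=0 t=24 →W
[3] x=0 y=1 t=27 →N
[4] x=0 y=2 t=30 →N
[5] x=0 y=3 t=33 →N
[6] x=0 y=4 t=36 →N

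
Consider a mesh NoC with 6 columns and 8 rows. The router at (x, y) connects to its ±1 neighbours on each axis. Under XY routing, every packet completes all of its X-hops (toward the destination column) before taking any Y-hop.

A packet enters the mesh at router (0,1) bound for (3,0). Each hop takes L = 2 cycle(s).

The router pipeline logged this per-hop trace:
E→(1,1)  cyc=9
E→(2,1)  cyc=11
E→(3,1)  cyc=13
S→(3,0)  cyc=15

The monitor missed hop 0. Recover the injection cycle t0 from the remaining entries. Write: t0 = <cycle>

t0 = 7

cyc[1] = 9 and cyc[k] = t0 + k·L for every k.
Therefore t0 = 9 − L = 7.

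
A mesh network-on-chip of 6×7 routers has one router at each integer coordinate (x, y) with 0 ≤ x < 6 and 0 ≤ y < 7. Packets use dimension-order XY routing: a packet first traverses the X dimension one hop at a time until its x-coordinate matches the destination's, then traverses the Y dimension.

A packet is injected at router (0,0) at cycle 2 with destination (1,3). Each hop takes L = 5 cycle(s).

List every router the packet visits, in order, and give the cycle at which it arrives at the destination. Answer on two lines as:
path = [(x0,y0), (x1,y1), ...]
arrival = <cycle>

src (0,0)  cyc=2
E→(1,0)  cyc=7
N→(1,1)  cyc=12
N→(1,2)  cyc=17
N→(1,3)  cyc=22

path = [(0,0), (1,0), (1,1), (1,2), (1,3)]
arrival = 22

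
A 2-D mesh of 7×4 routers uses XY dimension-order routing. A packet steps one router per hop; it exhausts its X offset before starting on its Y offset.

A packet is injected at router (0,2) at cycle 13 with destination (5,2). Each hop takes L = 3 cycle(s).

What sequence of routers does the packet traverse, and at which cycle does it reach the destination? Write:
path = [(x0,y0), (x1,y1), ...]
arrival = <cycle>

path = [(0,2), (1,2), (2,2), (3,2), (4,2), (5,2)]
arrival = 28

#0 — 0,2 | c13
#1 — 1,2 | c16 | E
#2 — 2,2 | c19 | E
#3 — 3,2 | c22 | E
#4 — 4,2 | c25 | E
#5 — 5,2 | c28 | E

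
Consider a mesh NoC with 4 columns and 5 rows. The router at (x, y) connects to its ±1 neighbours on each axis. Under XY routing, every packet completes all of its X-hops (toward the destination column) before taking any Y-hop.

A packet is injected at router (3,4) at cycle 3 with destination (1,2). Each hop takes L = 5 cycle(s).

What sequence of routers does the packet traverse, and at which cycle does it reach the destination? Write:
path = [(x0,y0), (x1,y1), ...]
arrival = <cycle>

[0] x=3 y=4 t=3
[1] x=2 y=4 t=8 →W
[2] x=1 y=4 t=13 →W
[3] x=1 y=3 t=18 →S
[4] x=1 y=2 t=23 →S

path = [(3,4), (2,4), (1,4), (1,3), (1,2)]
arrival = 23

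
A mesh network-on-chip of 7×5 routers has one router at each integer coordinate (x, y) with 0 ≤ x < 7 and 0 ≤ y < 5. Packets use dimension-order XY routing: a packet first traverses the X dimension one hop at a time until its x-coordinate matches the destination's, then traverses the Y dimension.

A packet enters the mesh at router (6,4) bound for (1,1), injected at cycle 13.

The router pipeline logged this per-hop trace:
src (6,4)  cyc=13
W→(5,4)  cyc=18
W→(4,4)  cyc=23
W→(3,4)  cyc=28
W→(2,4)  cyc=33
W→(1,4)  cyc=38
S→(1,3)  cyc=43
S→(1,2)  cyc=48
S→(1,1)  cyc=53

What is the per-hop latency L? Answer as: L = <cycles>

From hop 0 (13) to hop 1 (18): +5 cycles.
Per-hop latency L = Δcyc = 5.

L = 5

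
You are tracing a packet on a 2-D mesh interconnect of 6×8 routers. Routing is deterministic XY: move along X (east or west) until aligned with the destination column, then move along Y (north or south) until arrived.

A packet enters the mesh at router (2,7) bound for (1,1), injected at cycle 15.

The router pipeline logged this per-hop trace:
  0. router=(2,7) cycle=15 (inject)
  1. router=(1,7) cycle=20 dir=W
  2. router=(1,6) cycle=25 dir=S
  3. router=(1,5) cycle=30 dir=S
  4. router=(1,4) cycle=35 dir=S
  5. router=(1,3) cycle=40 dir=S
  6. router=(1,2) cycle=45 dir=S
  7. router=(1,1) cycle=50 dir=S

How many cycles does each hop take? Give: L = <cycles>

Δcyc across hop 0→1: 20 − 15 = 5.
That increment is L by definition: L = 5.

L = 5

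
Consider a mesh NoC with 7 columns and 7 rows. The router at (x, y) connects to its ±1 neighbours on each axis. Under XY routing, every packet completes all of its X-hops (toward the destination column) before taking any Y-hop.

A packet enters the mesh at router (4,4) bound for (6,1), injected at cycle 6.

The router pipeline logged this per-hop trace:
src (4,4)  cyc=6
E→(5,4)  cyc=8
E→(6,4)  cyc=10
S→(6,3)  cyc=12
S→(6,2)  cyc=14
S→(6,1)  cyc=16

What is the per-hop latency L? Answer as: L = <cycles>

L = 2

Δcyc across hop 0→1: 8 − 6 = 2.
One hop costs L cycles, so L = 2.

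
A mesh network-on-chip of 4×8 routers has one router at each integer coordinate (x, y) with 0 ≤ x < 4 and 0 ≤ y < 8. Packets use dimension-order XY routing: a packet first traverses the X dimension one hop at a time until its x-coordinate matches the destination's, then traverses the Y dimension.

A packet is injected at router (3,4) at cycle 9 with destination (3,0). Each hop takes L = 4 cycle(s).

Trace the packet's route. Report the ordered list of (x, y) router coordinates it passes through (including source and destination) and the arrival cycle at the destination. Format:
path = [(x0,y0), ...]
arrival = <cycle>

[0] x=3 y=4 t=9
[1] x=3 y=3 t=13 →S
[2] x=3 y=2 t=17 →S
[3] x=3 y=1 t=21 →S
[4] x=3 y=0 t=25 →S

path = [(3,4), (3,3), (3,2), (3,1), (3,0)]
arrival = 25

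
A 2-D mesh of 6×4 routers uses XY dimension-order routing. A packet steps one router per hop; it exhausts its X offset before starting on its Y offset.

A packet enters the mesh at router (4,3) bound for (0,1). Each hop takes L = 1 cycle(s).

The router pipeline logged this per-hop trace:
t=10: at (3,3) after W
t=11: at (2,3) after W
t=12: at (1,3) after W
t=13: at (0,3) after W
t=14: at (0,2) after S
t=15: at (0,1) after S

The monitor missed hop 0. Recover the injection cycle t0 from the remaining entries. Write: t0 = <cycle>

t0 = 9

At hop 1 the cycle is 10; in general cyc_k = t0 + kL.
Subtract one hop: t0 = 10 − 1 = 9.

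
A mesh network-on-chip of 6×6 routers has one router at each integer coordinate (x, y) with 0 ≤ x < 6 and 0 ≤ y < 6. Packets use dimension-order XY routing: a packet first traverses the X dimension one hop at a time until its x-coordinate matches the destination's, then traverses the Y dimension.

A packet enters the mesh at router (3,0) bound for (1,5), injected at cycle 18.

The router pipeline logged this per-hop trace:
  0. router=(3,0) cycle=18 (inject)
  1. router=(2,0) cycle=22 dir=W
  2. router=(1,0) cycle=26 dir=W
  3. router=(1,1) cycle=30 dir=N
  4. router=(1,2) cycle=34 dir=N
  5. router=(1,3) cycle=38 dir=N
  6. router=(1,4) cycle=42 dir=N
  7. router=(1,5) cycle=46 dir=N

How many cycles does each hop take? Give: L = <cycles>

cyc[1] − cyc[0] = 22 − 18 = 4.
Per-hop latency L = Δcyc = 4.

L = 4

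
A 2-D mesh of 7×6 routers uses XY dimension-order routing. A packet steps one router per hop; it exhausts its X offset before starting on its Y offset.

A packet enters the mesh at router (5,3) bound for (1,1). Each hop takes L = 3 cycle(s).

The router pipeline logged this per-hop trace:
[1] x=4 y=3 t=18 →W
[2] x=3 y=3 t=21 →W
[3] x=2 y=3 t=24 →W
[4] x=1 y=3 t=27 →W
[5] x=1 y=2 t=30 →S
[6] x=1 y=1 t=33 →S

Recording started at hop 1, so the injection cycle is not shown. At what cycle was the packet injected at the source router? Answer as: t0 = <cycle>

Hop 1 reached at cycle 18; hop k is at t0 + k·L.
t0 = cyc[1] − L = 18 − 3 = 15.

t0 = 15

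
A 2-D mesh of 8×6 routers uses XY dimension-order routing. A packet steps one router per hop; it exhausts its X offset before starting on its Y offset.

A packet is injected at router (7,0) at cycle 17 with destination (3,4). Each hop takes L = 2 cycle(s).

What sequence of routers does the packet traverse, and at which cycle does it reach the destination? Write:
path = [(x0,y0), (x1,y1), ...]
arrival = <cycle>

#0 — 7,0 | c17
#1 — 6,0 | c19 | W
#2 — 5,0 | c21 | W
#3 — 4,0 | c23 | W
#4 — 3,0 | c25 | W
#5 — 3,1 | c27 | N
#6 — 3,2 | c29 | N
#7 — 3,3 | c31 | N
#8 — 3,4 | c33 | N

path = [(7,0), (6,0), (5,0), (4,0), (3,0), (3,1), (3,2), (3,3), (3,4)]
arrival = 33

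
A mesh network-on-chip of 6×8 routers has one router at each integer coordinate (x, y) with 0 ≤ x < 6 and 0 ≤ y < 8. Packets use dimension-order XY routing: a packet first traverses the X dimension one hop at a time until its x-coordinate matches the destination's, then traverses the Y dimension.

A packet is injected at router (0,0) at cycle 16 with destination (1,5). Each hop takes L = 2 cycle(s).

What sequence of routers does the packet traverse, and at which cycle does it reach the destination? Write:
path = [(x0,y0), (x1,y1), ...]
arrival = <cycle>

path = [(0,0), (1,0), (1,1), (1,2), (1,3), (1,4), (1,5)]
arrival = 28

#0 — 0,0 | c16
#1 — 1,0 | c18 | E
#2 — 1,1 | c20 | N
#3 — 1,2 | c22 | N
#4 — 1,3 | c24 | N
#5 — 1,4 | c26 | N
#6 — 1,5 | c28 | N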